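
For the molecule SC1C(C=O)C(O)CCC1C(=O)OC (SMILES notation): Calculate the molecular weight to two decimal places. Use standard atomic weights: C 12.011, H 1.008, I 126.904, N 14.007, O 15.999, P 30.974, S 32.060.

218.27 g/mol

First, the molecular formula is C9H14O4S (counting implicit H from valence).
  C: 9 × 12.011 = 108.099
  H: 14 × 1.008 = 14.112
  O: 4 × 15.999 = 63.996
  S: 1 × 32.060 = 32.060
Sum: 9×12.011 + 14×1.008 + 4×15.999 + 1×32.060 = 218.267 → 218.27 g/mol.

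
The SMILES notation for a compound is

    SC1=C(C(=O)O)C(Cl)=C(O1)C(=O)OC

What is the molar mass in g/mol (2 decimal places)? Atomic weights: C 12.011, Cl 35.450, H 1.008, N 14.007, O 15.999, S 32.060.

236.62 g/mol

First, the molecular formula is C7H5ClO5S (counting implicit H from valence).
  C: 7 × 12.011 = 84.077
  Cl: 1 × 35.450 = 35.450
  H: 5 × 1.008 = 5.040
  O: 5 × 15.999 = 79.995
  S: 1 × 32.060 = 32.060
Sum: 7×12.011 + 1×35.450 + 5×1.008 + 5×15.999 + 1×32.060 = 236.622 → 236.62 g/mol.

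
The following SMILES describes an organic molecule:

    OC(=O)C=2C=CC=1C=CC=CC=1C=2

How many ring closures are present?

2

In SMILES, each pair of matching ring-closure digits denotes one ring-closing bond; the number of such bonds equals the number of independent rings.
Ring-closure bonds here: 2.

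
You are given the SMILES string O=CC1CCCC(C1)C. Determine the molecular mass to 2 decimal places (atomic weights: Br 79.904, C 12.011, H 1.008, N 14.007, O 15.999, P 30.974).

126.20 g/mol

First, the molecular formula is C8H14O (counting implicit H from valence).
  C: 8 × 12.011 = 96.088
  H: 14 × 1.008 = 14.112
  O: 1 × 15.999 = 15.999
Sum: 8×12.011 + 14×1.008 + 1×15.999 = 126.199 → 126.20 g/mol.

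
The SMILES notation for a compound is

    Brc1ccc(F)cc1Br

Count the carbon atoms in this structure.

6

Count every carbon token in the SMILES (each C, including those in ring-closure positions and inside branches).
Carbon count: 6.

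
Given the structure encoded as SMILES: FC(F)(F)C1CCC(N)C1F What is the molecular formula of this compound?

C6H9F4N

Walk through each heavy atom and fill implicit hydrogens from standard valence (C 4, N 3, O 2, S 2, halogen 1):
  atom 1: F (halogen, monovalent) → 0 H
  atom 2: C, bond orders sum to 4 (valence 4) → 0 H
  atom 3: F (halogen, monovalent) → 0 H
  atom 4: F (halogen, monovalent) → 0 H
  atom 5: C, bond orders sum to 3 (valence 4) → 1 H
  atom 6: C, bond orders sum to 2 (valence 4) → 2 H
  atom 7: C, bond orders sum to 2 (valence 4) → 2 H
  atom 8: C, bond orders sum to 3 (valence 4) → 1 H
  atom 9: N, bond orders sum to 1 (valence 3) → 2 H
  atom 10: C, bond orders sum to 3 (valence 4) → 1 H
  atom 11: F (halogen, monovalent) → 0 H
Totals → C:6, H:9, F:4, N:1.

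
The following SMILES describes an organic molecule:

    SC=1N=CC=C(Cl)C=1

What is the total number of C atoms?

5

Count every carbon token in the SMILES (each C, including those in ring-closure positions and inside branches).
Carbon count: 5.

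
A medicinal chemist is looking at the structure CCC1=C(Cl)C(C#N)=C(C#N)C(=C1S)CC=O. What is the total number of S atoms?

Scan the SMILES for S atoms (remember two-letter symbols like Cl and Br are single atoms).
Sulfur count: 1.

1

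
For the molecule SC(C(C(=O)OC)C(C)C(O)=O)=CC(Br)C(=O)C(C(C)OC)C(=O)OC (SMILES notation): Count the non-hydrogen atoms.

Every atom symbol written in the SMILES (organic subset) is one heavy atom; implicit H are not written.
Heavy atoms by element → Br:1, C:16, O:8, S:1.
Total: 26.

26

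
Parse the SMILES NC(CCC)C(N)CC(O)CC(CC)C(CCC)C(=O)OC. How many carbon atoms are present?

Count every carbon token in the SMILES (each C, including those in ring-closure positions and inside branches).
Carbon count: 17.

17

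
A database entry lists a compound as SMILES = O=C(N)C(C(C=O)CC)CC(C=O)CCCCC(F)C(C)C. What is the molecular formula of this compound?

C17H30FNO3

Walk through each heavy atom and fill implicit hydrogens from standard valence (C 4, N 3, O 2, S 2, halogen 1):
  atom 1: O, bond orders sum to 2 (valence 2) → 0 H
  atom 2: C, bond orders sum to 4 (valence 4) → 0 H
  atom 3: N, bond orders sum to 1 (valence 3) → 2 H
  atom 4: C, bond orders sum to 3 (valence 4) → 1 H
  atom 5: C, bond orders sum to 3 (valence 4) → 1 H
  atom 6: C, bond orders sum to 3 (valence 4) → 1 H
  atom 7: O, bond orders sum to 2 (valence 2) → 0 H
  atom 8: C, bond orders sum to 2 (valence 4) → 2 H
  atom 9: C, bond orders sum to 1 (valence 4) → 3 H
  atom 10: C, bond orders sum to 2 (valence 4) → 2 H
  atom 11: C, bond orders sum to 3 (valence 4) → 1 H
  atom 12: C, bond orders sum to 3 (valence 4) → 1 H
  atom 13: O, bond orders sum to 2 (valence 2) → 0 H
  atom 14: C, bond orders sum to 2 (valence 4) → 2 H
  atom 15: C, bond orders sum to 2 (valence 4) → 2 H
  atom 16: C, bond orders sum to 2 (valence 4) → 2 H
  atom 17: C, bond orders sum to 2 (valence 4) → 2 H
  atom 18: C, bond orders sum to 3 (valence 4) → 1 H
  atom 19: F (halogen, monovalent) → 0 H
  atom 20: C, bond orders sum to 3 (valence 4) → 1 H
  atom 21: C, bond orders sum to 1 (valence 4) → 3 H
  atom 22: C, bond orders sum to 1 (valence 4) → 3 H
Totals → C:17, H:30, F:1, N:1, O:3.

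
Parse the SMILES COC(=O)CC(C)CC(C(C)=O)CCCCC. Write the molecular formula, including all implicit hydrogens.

Walk through each heavy atom and fill implicit hydrogens from standard valence (C 4, N 3, O 2, S 2, halogen 1):
  atom 1: C, bond orders sum to 1 (valence 4) → 3 H
  atom 2: O, bond orders sum to 2 (valence 2) → 0 H
  atom 3: C, bond orders sum to 4 (valence 4) → 0 H
  atom 4: O, bond orders sum to 2 (valence 2) → 0 H
  atom 5: C, bond orders sum to 2 (valence 4) → 2 H
  atom 6: C, bond orders sum to 3 (valence 4) → 1 H
  atom 7: C, bond orders sum to 1 (valence 4) → 3 H
  atom 8: C, bond orders sum to 2 (valence 4) → 2 H
  atom 9: C, bond orders sum to 3 (valence 4) → 1 H
  atom 10: C, bond orders sum to 4 (valence 4) → 0 H
  atom 11: C, bond orders sum to 1 (valence 4) → 3 H
  atom 12: O, bond orders sum to 2 (valence 2) → 0 H
  atom 13: C, bond orders sum to 2 (valence 4) → 2 H
  atom 14: C, bond orders sum to 2 (valence 4) → 2 H
  atom 15: C, bond orders sum to 2 (valence 4) → 2 H
  atom 16: C, bond orders sum to 2 (valence 4) → 2 H
  atom 17: C, bond orders sum to 1 (valence 4) → 3 H
Totals → C:14, H:26, O:3.

C14H26O3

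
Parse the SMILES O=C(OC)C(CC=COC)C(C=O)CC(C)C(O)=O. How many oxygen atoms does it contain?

Scan the SMILES for O atoms (remember two-letter symbols like Cl and Br are single atoms).
Oxygen count: 6.

6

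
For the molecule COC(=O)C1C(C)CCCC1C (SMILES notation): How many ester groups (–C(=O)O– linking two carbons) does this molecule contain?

The ester motif appears at heavy-atom position 3 in the SMILES.
Ester count: 1.

1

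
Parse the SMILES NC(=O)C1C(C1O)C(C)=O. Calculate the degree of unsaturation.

3

Molecular formula: C6H9NO3.
DoU = (2C + 2 + N − H − X) / 2, where X is the halogen count and O/S are ignored.
    = (2·6 + 2 + 1 − 9 − 0) / 2 = 6 / 2 = 3.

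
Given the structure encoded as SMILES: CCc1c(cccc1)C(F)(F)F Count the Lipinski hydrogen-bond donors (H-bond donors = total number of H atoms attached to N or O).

0

Donors: find every N or O and count the H atoms it carries.
  (no N or O atoms present)
Lipinski HBD = 0.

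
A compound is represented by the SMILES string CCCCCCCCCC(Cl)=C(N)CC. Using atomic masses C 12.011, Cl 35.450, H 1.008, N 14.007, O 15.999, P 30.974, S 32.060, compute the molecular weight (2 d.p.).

First, the molecular formula is C13H26ClN (counting implicit H from valence).
  C: 13 × 12.011 = 156.143
  Cl: 1 × 35.450 = 35.450
  H: 26 × 1.008 = 26.208
  N: 1 × 14.007 = 14.007
Sum: 13×12.011 + 1×35.450 + 26×1.008 + 1×14.007 = 231.808 → 231.81 g/mol.

231.81 g/mol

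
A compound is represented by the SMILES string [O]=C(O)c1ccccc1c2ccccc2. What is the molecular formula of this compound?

Walk through each heavy atom and fill implicit hydrogens from standard valence (C 4, N 3, O 2, S 2, halogen 1); for lowercase aromatic atoms, an aromatic c carries 1 H when it has two neighbours and 0 H with three, and aromatic n carries 0 H:
  atom 1: O with explicit H count 0
  atom 2: C, bond orders sum to 4 (valence 4) → 0 H
  atom 3: O, bond orders sum to 1 (valence 2) → 1 H
  atom 4: aromatic c, 3 neighbours → 0 H
  atom 5: aromatic c, 2 neighbours → 1 H
  atom 6: aromatic c, 2 neighbours → 1 H
  atom 7: aromatic c, 2 neighbours → 1 H
  atom 8: aromatic c, 2 neighbours → 1 H
  atom 9: aromatic c, 3 neighbours → 0 H
  atom 10: aromatic c, 3 neighbours → 0 H
  atom 11: aromatic c, 2 neighbours → 1 H
  atom 12: aromatic c, 2 neighbours → 1 H
  atom 13: aromatic c, 2 neighbours → 1 H
  atom 14: aromatic c, 2 neighbours → 1 H
  atom 15: aromatic c, 2 neighbours → 1 H
Totals → C:13, H:10, O:2.
In Hill order: C13H10O2.

C13H10O2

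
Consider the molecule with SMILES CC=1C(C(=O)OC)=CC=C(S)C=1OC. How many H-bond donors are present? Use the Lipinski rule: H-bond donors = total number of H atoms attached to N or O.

0

Donors: find every N or O and count the H atoms it carries.
  atom 5 (O): bond orders sum to 2 → 0 H
  atom 6 (O): bond orders sum to 2 → 0 H
  atom 13 (O): bond orders sum to 2 → 0 H
Lipinski HBD = 0.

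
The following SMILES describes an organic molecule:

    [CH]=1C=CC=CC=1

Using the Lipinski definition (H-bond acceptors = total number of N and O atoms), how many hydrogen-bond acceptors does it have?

N atoms: 0; O atoms: 0.
Lipinski HBA = 0 + 0 = 0.

0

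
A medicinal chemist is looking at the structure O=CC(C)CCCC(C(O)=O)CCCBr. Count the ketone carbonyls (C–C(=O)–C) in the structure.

0

Scan the SMILES for the ketone motif — none present.
Groups that are present: 1 aldehyde, 1 carboxylic acid.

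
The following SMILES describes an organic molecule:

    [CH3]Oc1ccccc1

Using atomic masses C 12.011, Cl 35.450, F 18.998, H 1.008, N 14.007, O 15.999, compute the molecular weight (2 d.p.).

First, the molecular formula is C7H8O (counting implicit H from valence).
  C: 7 × 12.011 = 84.077
  H: 8 × 1.008 = 8.064
  O: 1 × 15.999 = 15.999
Sum: 7×12.011 + 8×1.008 + 1×15.999 = 108.140 → 108.14 g/mol.

108.14 g/mol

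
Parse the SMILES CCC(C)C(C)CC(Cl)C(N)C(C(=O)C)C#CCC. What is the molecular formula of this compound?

C16H28ClNO

Walk through each heavy atom and fill implicit hydrogens from standard valence (C 4, N 3, O 2, S 2, halogen 1):
  atom 1: C, bond orders sum to 1 (valence 4) → 3 H
  atom 2: C, bond orders sum to 2 (valence 4) → 2 H
  atom 3: C, bond orders sum to 3 (valence 4) → 1 H
  atom 4: C, bond orders sum to 1 (valence 4) → 3 H
  atom 5: C, bond orders sum to 3 (valence 4) → 1 H
  atom 6: C, bond orders sum to 1 (valence 4) → 3 H
  atom 7: C, bond orders sum to 2 (valence 4) → 2 H
  atom 8: C, bond orders sum to 3 (valence 4) → 1 H
  atom 9: Cl (halogen, monovalent) → 0 H
  atom 10: C, bond orders sum to 3 (valence 4) → 1 H
  atom 11: N, bond orders sum to 1 (valence 3) → 2 H
  atom 12: C, bond orders sum to 3 (valence 4) → 1 H
  atom 13: C, bond orders sum to 4 (valence 4) → 0 H
  atom 14: O, bond orders sum to 2 (valence 2) → 0 H
  atom 15: C, bond orders sum to 1 (valence 4) → 3 H
  atom 16: C, bond orders sum to 4 (valence 4) → 0 H
  atom 17: C, bond orders sum to 4 (valence 4) → 0 H
  atom 18: C, bond orders sum to 2 (valence 4) → 2 H
  atom 19: C, bond orders sum to 1 (valence 4) → 3 H
Totals → C:16, H:28, Cl:1, N:1, O:1.
In Hill order: C16H28ClNO.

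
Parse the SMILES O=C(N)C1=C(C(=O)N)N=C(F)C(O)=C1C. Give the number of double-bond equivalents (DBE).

6

Molecular formula: C8H8FN3O3.
DoU = (2C + 2 + N − H − X) / 2, where X is the halogen count and O/S are ignored.
    = (2·8 + 2 + 3 − 8 − 1) / 2 = 12 / 2 = 6.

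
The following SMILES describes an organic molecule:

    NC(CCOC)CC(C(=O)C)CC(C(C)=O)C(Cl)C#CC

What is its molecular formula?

Walk through each heavy atom and fill implicit hydrogens from standard valence (C 4, N 3, O 2, S 2, halogen 1):
  atom 1: N, bond orders sum to 1 (valence 3) → 2 H
  atom 2: C, bond orders sum to 3 (valence 4) → 1 H
  atom 3: C, bond orders sum to 2 (valence 4) → 2 H
  atom 4: C, bond orders sum to 2 (valence 4) → 2 H
  atom 5: O, bond orders sum to 2 (valence 2) → 0 H
  atom 6: C, bond orders sum to 1 (valence 4) → 3 H
  atom 7: C, bond orders sum to 2 (valence 4) → 2 H
  atom 8: C, bond orders sum to 3 (valence 4) → 1 H
  atom 9: C, bond orders sum to 4 (valence 4) → 0 H
  atom 10: O, bond orders sum to 2 (valence 2) → 0 H
  atom 11: C, bond orders sum to 1 (valence 4) → 3 H
  atom 12: C, bond orders sum to 2 (valence 4) → 2 H
  atom 13: C, bond orders sum to 3 (valence 4) → 1 H
  atom 14: C, bond orders sum to 4 (valence 4) → 0 H
  atom 15: C, bond orders sum to 1 (valence 4) → 3 H
  atom 16: O, bond orders sum to 2 (valence 2) → 0 H
  atom 17: C, bond orders sum to 3 (valence 4) → 1 H
  atom 18: Cl (halogen, monovalent) → 0 H
  atom 19: C, bond orders sum to 4 (valence 4) → 0 H
  atom 20: C, bond orders sum to 4 (valence 4) → 0 H
  atom 21: C, bond orders sum to 1 (valence 4) → 3 H
Totals → C:16, H:26, Cl:1, N:1, O:3.
In Hill order: C16H26ClNO3.

C16H26ClNO3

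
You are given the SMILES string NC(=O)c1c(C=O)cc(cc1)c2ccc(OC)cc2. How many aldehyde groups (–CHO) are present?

The aldehyde motif appears at heavy-atom position 6 in the SMILES.
Other groups present: 1 amide, 1 ether.
Aldehyde count: 1.

1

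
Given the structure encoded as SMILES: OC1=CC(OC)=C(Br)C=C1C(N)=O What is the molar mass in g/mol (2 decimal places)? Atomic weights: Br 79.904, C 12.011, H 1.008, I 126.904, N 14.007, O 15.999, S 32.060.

First, the molecular formula is C8H8BrNO3 (counting implicit H from valence).
  Br: 1 × 79.904 = 79.904
  C: 8 × 12.011 = 96.088
  H: 8 × 1.008 = 8.064
  N: 1 × 14.007 = 14.007
  O: 3 × 15.999 = 47.997
Sum: 1×79.904 + 8×12.011 + 8×1.008 + 1×14.007 + 3×15.999 = 246.060 → 246.06 g/mol.

246.06 g/mol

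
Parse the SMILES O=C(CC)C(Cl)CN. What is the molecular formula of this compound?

C5H10ClNO

Walk through each heavy atom and fill implicit hydrogens from standard valence (C 4, N 3, O 2, S 2, halogen 1):
  atom 1: O, bond orders sum to 2 (valence 2) → 0 H
  atom 2: C, bond orders sum to 4 (valence 4) → 0 H
  atom 3: C, bond orders sum to 2 (valence 4) → 2 H
  atom 4: C, bond orders sum to 1 (valence 4) → 3 H
  atom 5: C, bond orders sum to 3 (valence 4) → 1 H
  atom 6: Cl (halogen, monovalent) → 0 H
  atom 7: C, bond orders sum to 2 (valence 4) → 2 H
  atom 8: N, bond orders sum to 1 (valence 3) → 2 H
Totals → C:5, H:10, Cl:1, N:1, O:1.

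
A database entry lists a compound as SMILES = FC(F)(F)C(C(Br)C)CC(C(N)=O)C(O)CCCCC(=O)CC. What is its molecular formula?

C15H25BrF3NO3

Walk through each heavy atom and fill implicit hydrogens from standard valence (C 4, N 3, O 2, S 2, halogen 1):
  atom 1: F (halogen, monovalent) → 0 H
  atom 2: C, bond orders sum to 4 (valence 4) → 0 H
  atom 3: F (halogen, monovalent) → 0 H
  atom 4: F (halogen, monovalent) → 0 H
  atom 5: C, bond orders sum to 3 (valence 4) → 1 H
  atom 6: C, bond orders sum to 3 (valence 4) → 1 H
  atom 7: Br (halogen, monovalent) → 0 H
  atom 8: C, bond orders sum to 1 (valence 4) → 3 H
  atom 9: C, bond orders sum to 2 (valence 4) → 2 H
  atom 10: C, bond orders sum to 3 (valence 4) → 1 H
  atom 11: C, bond orders sum to 4 (valence 4) → 0 H
  atom 12: N, bond orders sum to 1 (valence 3) → 2 H
  atom 13: O, bond orders sum to 2 (valence 2) → 0 H
  atom 14: C, bond orders sum to 3 (valence 4) → 1 H
  atom 15: O, bond orders sum to 1 (valence 2) → 1 H
  atom 16: C, bond orders sum to 2 (valence 4) → 2 H
  atom 17: C, bond orders sum to 2 (valence 4) → 2 H
  atom 18: C, bond orders sum to 2 (valence 4) → 2 H
  atom 19: C, bond orders sum to 2 (valence 4) → 2 H
  atom 20: C, bond orders sum to 4 (valence 4) → 0 H
  atom 21: O, bond orders sum to 2 (valence 2) → 0 H
  atom 22: C, bond orders sum to 2 (valence 4) → 2 H
  atom 23: C, bond orders sum to 1 (valence 4) → 3 H
Totals → C:15, H:25, Br:1, F:3, N:1, O:3.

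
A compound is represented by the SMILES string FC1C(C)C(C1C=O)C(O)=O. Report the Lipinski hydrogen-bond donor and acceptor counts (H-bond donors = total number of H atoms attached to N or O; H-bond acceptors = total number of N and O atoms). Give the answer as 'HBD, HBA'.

1, 3

Donors: find every N or O and count the H atoms it carries.
  atom 8 (O): bond orders sum to 2 → 0 H
  atom 10 (O): bond orders sum to 1 → 1 H
  atom 11 (O): bond orders sum to 2 → 0 H
Lipinski HBD = 1.
Acceptors: N atoms = 0, O atoms = 3 → HBA = 3.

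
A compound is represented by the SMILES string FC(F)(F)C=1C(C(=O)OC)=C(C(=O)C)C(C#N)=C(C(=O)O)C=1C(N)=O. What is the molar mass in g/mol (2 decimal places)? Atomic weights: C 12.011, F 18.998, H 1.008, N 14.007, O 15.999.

First, the molecular formula is C14H9F3N2O6 (counting implicit H from valence).
  C: 14 × 12.011 = 168.154
  F: 3 × 18.998 = 56.994
  H: 9 × 1.008 = 9.072
  N: 2 × 14.007 = 28.014
  O: 6 × 15.999 = 95.994
Sum: 14×12.011 + 3×18.998 + 9×1.008 + 2×14.007 + 6×15.999 = 358.228 → 358.23 g/mol.

358.23 g/mol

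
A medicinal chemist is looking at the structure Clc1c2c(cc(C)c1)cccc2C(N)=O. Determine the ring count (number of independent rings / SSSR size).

In SMILES, each pair of matching ring-closure digits denotes one ring-closing bond; the number of such bonds equals the number of independent rings.
Ring-closure bonds here: 2.

2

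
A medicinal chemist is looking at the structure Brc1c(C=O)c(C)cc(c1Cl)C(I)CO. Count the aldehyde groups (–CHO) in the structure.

The aldehyde motif appears at heavy-atom position 4 in the SMILES.
Other groups present: 1 hydroxyl.
Aldehyde count: 1.

1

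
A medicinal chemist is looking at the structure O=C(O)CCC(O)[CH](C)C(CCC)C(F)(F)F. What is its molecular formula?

Walk through each heavy atom and fill implicit hydrogens from standard valence (C 4, N 3, O 2, S 2, halogen 1):
  atom 1: O, bond orders sum to 2 (valence 2) → 0 H
  atom 2: C, bond orders sum to 4 (valence 4) → 0 H
  atom 3: O, bond orders sum to 1 (valence 2) → 1 H
  atom 4: C, bond orders sum to 2 (valence 4) → 2 H
  atom 5: C, bond orders sum to 2 (valence 4) → 2 H
  atom 6: C, bond orders sum to 3 (valence 4) → 1 H
  atom 7: O, bond orders sum to 1 (valence 2) → 1 H
  atom 8: C with explicit H count 1
  atom 9: C, bond orders sum to 1 (valence 4) → 3 H
  atom 10: C, bond orders sum to 3 (valence 4) → 1 H
  atom 11: C, bond orders sum to 2 (valence 4) → 2 H
  atom 12: C, bond orders sum to 2 (valence 4) → 2 H
  atom 13: C, bond orders sum to 1 (valence 4) → 3 H
  atom 14: C, bond orders sum to 4 (valence 4) → 0 H
  atom 15: F (halogen, monovalent) → 0 H
  atom 16: F (halogen, monovalent) → 0 H
  atom 17: F (halogen, monovalent) → 0 H
Totals → C:11, H:19, F:3, O:3.

C11H19F3O3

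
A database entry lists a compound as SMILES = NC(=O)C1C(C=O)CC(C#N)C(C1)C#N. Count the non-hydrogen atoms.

Every atom symbol written in the SMILES (organic subset) is one heavy atom; implicit H are not written.
Heavy atoms by element → C:10, N:3, O:2.
Total: 15.

15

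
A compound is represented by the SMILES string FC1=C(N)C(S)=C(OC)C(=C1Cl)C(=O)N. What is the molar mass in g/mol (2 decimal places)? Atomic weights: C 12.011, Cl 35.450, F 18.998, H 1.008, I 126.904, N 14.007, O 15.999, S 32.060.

250.67 g/mol

First, the molecular formula is C8H8ClFN2O2S (counting implicit H from valence).
  C: 8 × 12.011 = 96.088
  Cl: 1 × 35.450 = 35.450
  F: 1 × 18.998 = 18.998
  H: 8 × 1.008 = 8.064
  N: 2 × 14.007 = 28.014
  O: 2 × 15.999 = 31.998
  S: 1 × 32.060 = 32.060
Sum: 8×12.011 + 1×35.450 + 1×18.998 + 8×1.008 + 2×14.007 + 2×15.999 + 1×32.060 = 250.672 → 250.67 g/mol.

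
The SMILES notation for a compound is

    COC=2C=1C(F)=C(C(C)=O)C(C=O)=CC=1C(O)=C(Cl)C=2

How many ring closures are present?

2

In SMILES, each pair of matching ring-closure digits denotes one ring-closing bond; the number of such bonds equals the number of independent rings.
Ring-closure bonds here: 2.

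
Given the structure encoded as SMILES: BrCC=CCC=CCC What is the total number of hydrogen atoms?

13

Walk through each heavy atom and fill implicit hydrogens from standard valence (C 4, N 3, O 2, S 2, halogen 1):
  atom 1: Br (halogen, monovalent) → 0 H
  atom 2: C, bond orders sum to 2 (valence 4) → 2 H
  atom 3: C, bond orders sum to 3 (valence 4) → 1 H
  atom 4: C, bond orders sum to 3 (valence 4) → 1 H
  atom 5: C, bond orders sum to 2 (valence 4) → 2 H
  atom 6: C, bond orders sum to 3 (valence 4) → 1 H
  atom 7: C, bond orders sum to 3 (valence 4) → 1 H
  atom 8: C, bond orders sum to 2 (valence 4) → 2 H
  atom 9: C, bond orders sum to 1 (valence 4) → 3 H
Total hydrogens: 13.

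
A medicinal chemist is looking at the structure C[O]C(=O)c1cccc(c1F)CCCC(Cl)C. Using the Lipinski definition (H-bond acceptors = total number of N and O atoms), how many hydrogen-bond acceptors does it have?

2

N atoms: 0; O atoms: 2.
Lipinski HBA = 0 + 2 = 2.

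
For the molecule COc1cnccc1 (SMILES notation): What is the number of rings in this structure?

In SMILES, each pair of matching ring-closure digits denotes one ring-closing bond; the number of such bonds equals the number of independent rings.
Ring-closure bonds here: 1.

1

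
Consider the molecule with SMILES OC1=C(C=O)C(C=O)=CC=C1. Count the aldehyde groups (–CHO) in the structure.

The aldehyde motif appears at heavy-atom positions 4, 7 in the SMILES.
Other groups present: 1 hydroxyl.
Aldehyde count: 2.

2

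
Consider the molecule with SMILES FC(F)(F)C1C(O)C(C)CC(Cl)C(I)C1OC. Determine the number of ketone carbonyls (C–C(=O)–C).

Scan the SMILES for the ketone motif — none present.
Groups that are present: 1 ether, 1 hydroxyl.

0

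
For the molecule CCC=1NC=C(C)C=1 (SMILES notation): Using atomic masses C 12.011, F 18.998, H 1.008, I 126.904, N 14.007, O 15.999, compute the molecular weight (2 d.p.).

109.17 g/mol

First, the molecular formula is C7H11N (counting implicit H from valence).
  C: 7 × 12.011 = 84.077
  H: 11 × 1.008 = 11.088
  N: 1 × 14.007 = 14.007
Sum: 7×12.011 + 11×1.008 + 1×14.007 = 109.172 → 109.17 g/mol.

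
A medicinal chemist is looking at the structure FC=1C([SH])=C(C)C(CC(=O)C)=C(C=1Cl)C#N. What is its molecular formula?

Walk through each heavy atom and fill implicit hydrogens from standard valence (C 4, N 3, O 2, S 2, halogen 1):
  atom 1: F (halogen, monovalent) → 0 H
  atom 2: C, bond orders sum to 4 (valence 4) → 0 H
  atom 3: C, bond orders sum to 4 (valence 4) → 0 H
  atom 4: S with explicit H count 1
  atom 5: C, bond orders sum to 4 (valence 4) → 0 H
  atom 6: C, bond orders sum to 1 (valence 4) → 3 H
  atom 7: C, bond orders sum to 4 (valence 4) → 0 H
  atom 8: C, bond orders sum to 2 (valence 4) → 2 H
  atom 9: C, bond orders sum to 4 (valence 4) → 0 H
  atom 10: O, bond orders sum to 2 (valence 2) → 0 H
  atom 11: C, bond orders sum to 1 (valence 4) → 3 H
  atom 12: C, bond orders sum to 4 (valence 4) → 0 H
  atom 13: C, bond orders sum to 4 (valence 4) → 0 H
  atom 14: Cl (halogen, monovalent) → 0 H
  atom 15: C, bond orders sum to 4 (valence 4) → 0 H
  atom 16: N, bond orders sum to 3 (valence 3) → 0 H
Totals → C:11, H:9, Cl:1, F:1, N:1, O:1, S:1.
In Hill order: C11H9ClFNOS.

C11H9ClFNOS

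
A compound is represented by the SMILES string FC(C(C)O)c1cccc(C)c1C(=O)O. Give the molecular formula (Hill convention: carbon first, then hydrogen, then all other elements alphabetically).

C11H13FO3

Walk through each heavy atom and fill implicit hydrogens from standard valence (C 4, N 3, O 2, S 2, halogen 1); for lowercase aromatic atoms, an aromatic c carries 1 H when it has two neighbours and 0 H with three, and aromatic n carries 0 H:
  atom 1: F (halogen, monovalent) → 0 H
  atom 2: C, bond orders sum to 3 (valence 4) → 1 H
  atom 3: C, bond orders sum to 3 (valence 4) → 1 H
  atom 4: C, bond orders sum to 1 (valence 4) → 3 H
  atom 5: O, bond orders sum to 1 (valence 2) → 1 H
  atom 6: aromatic c, 3 neighbours → 0 H
  atom 7: aromatic c, 2 neighbours → 1 H
  atom 8: aromatic c, 2 neighbours → 1 H
  atom 9: aromatic c, 2 neighbours → 1 H
  atom 10: aromatic c, 3 neighbours → 0 H
  atom 11: C, bond orders sum to 1 (valence 4) → 3 H
  atom 12: aromatic c, 3 neighbours → 0 H
  atom 13: C, bond orders sum to 4 (valence 4) → 0 H
  atom 14: O, bond orders sum to 2 (valence 2) → 0 H
  atom 15: O, bond orders sum to 1 (valence 2) → 1 H
Totals → C:11, H:13, F:1, O:3.
In Hill order: C11H13FO3.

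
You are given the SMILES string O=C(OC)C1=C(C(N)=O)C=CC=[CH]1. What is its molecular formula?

Walk through each heavy atom and fill implicit hydrogens from standard valence (C 4, N 3, O 2, S 2, halogen 1):
  atom 1: O, bond orders sum to 2 (valence 2) → 0 H
  atom 2: C, bond orders sum to 4 (valence 4) → 0 H
  atom 3: O, bond orders sum to 2 (valence 2) → 0 H
  atom 4: C, bond orders sum to 1 (valence 4) → 3 H
  atom 5: C, bond orders sum to 4 (valence 4) → 0 H
  atom 6: C, bond orders sum to 4 (valence 4) → 0 H
  atom 7: C, bond orders sum to 4 (valence 4) → 0 H
  atom 8: N, bond orders sum to 1 (valence 3) → 2 H
  atom 9: O, bond orders sum to 2 (valence 2) → 0 H
  atom 10: C, bond orders sum to 3 (valence 4) → 1 H
  atom 11: C, bond orders sum to 3 (valence 4) → 1 H
  atom 12: C, bond orders sum to 3 (valence 4) → 1 H
  atom 13: C with explicit H count 1
Totals → C:9, H:9, N:1, O:3.
In Hill order: C9H9NO3.

C9H9NO3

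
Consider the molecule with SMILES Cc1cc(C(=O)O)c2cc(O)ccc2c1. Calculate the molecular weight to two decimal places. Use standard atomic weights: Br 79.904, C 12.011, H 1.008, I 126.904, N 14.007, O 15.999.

First, the molecular formula is C12H10O3 (counting implicit H from valence).
  C: 12 × 12.011 = 144.132
  H: 10 × 1.008 = 10.080
  O: 3 × 15.999 = 47.997
Sum: 12×12.011 + 10×1.008 + 3×15.999 = 202.209 → 202.21 g/mol.

202.21 g/mol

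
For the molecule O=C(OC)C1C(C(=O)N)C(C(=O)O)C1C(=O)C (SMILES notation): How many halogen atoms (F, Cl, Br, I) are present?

Scan the SMILES for the halogen motif — none present.
Groups that are present: 1 amide, 1 carboxylic acid, 1 ester, 1 ketone.

0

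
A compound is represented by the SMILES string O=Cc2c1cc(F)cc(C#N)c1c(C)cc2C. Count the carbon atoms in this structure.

Count every carbon token in the SMILES (each C, including those in ring-closure positions and inside branches).
Carbon count: 14.

14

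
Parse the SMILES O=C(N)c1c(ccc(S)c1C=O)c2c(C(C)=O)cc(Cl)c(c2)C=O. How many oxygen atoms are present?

4

Scan the SMILES for O atoms (remember two-letter symbols like Cl and Br are single atoms).
Oxygen count: 4.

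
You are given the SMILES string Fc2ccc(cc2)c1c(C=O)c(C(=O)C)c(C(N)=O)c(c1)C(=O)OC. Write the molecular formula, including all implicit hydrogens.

C18H14FNO5

Walk through each heavy atom and fill implicit hydrogens from standard valence (C 4, N 3, O 2, S 2, halogen 1); for lowercase aromatic atoms, an aromatic c carries 1 H when it has two neighbours and 0 H with three, and aromatic n carries 0 H:
  atom 1: F (halogen, monovalent) → 0 H
  atom 2: aromatic c, 3 neighbours → 0 H
  atom 3: aromatic c, 2 neighbours → 1 H
  atom 4: aromatic c, 2 neighbours → 1 H
  atom 5: aromatic c, 3 neighbours → 0 H
  atom 6: aromatic c, 2 neighbours → 1 H
  atom 7: aromatic c, 2 neighbours → 1 H
  atom 8: aromatic c, 3 neighbours → 0 H
  atom 9: aromatic c, 3 neighbours → 0 H
  atom 10: C, bond orders sum to 3 (valence 4) → 1 H
  atom 11: O, bond orders sum to 2 (valence 2) → 0 H
  atom 12: aromatic c, 3 neighbours → 0 H
  atom 13: C, bond orders sum to 4 (valence 4) → 0 H
  atom 14: O, bond orders sum to 2 (valence 2) → 0 H
  atom 15: C, bond orders sum to 1 (valence 4) → 3 H
  atom 16: aromatic c, 3 neighbours → 0 H
  atom 17: C, bond orders sum to 4 (valence 4) → 0 H
  atom 18: N, bond orders sum to 1 (valence 3) → 2 H
  atom 19: O, bond orders sum to 2 (valence 2) → 0 H
  atom 20: aromatic c, 3 neighbours → 0 H
  atom 21: aromatic c, 2 neighbours → 1 H
  atom 22: C, bond orders sum to 4 (valence 4) → 0 H
  atom 23: O, bond orders sum to 2 (valence 2) → 0 H
  atom 24: O, bond orders sum to 2 (valence 2) → 0 H
  atom 25: C, bond orders sum to 1 (valence 4) → 3 H
Totals → C:18, H:14, F:1, N:1, O:5.
In Hill order: C18H14FNO5.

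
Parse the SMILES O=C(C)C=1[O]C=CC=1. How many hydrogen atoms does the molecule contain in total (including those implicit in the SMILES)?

Walk through each heavy atom and fill implicit hydrogens from standard valence (C 4, N 3, O 2, S 2, halogen 1):
  atom 1: O, bond orders sum to 2 (valence 2) → 0 H
  atom 2: C, bond orders sum to 4 (valence 4) → 0 H
  atom 3: C, bond orders sum to 1 (valence 4) → 3 H
  atom 4: C, bond orders sum to 4 (valence 4) → 0 H
  atom 5: O with explicit H count 0
  atom 6: C, bond orders sum to 3 (valence 4) → 1 H
  atom 7: C, bond orders sum to 3 (valence 4) → 1 H
  atom 8: C, bond orders sum to 3 (valence 4) → 1 H
Total hydrogens: 6.

6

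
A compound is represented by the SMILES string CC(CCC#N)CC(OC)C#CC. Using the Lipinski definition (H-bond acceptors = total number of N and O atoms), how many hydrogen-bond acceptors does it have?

2

N atoms: 1; O atoms: 1.
Lipinski HBA = 1 + 1 = 2.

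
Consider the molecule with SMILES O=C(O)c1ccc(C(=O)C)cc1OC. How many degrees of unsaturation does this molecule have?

6

Molecular formula: C10H10O4.
DoU = (2C + 2 + N − H − X) / 2, where X is the halogen count and O/S are ignored.
    = (2·10 + 2 + 0 − 10 − 0) / 2 = 12 / 2 = 6.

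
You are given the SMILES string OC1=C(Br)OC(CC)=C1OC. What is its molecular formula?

C7H9BrO3

Walk through each heavy atom and fill implicit hydrogens from standard valence (C 4, N 3, O 2, S 2, halogen 1):
  atom 1: O, bond orders sum to 1 (valence 2) → 1 H
  atom 2: C, bond orders sum to 4 (valence 4) → 0 H
  atom 3: C, bond orders sum to 4 (valence 4) → 0 H
  atom 4: Br (halogen, monovalent) → 0 H
  atom 5: O, bond orders sum to 2 (valence 2) → 0 H
  atom 6: C, bond orders sum to 4 (valence 4) → 0 H
  atom 7: C, bond orders sum to 2 (valence 4) → 2 H
  atom 8: C, bond orders sum to 1 (valence 4) → 3 H
  atom 9: C, bond orders sum to 4 (valence 4) → 0 H
  atom 10: O, bond orders sum to 2 (valence 2) → 0 H
  atom 11: C, bond orders sum to 1 (valence 4) → 3 H
Totals → C:7, H:9, Br:1, O:3.
In Hill order: C7H9BrO3.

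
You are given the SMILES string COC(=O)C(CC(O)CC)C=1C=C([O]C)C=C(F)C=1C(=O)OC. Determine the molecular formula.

Walk through each heavy atom and fill implicit hydrogens from standard valence (C 4, N 3, O 2, S 2, halogen 1):
  atom 1: C, bond orders sum to 1 (valence 4) → 3 H
  atom 2: O, bond orders sum to 2 (valence 2) → 0 H
  atom 3: C, bond orders sum to 4 (valence 4) → 0 H
  atom 4: O, bond orders sum to 2 (valence 2) → 0 H
  atom 5: C, bond orders sum to 3 (valence 4) → 1 H
  atom 6: C, bond orders sum to 2 (valence 4) → 2 H
  atom 7: C, bond orders sum to 3 (valence 4) → 1 H
  atom 8: O, bond orders sum to 1 (valence 2) → 1 H
  atom 9: C, bond orders sum to 2 (valence 4) → 2 H
  atom 10: C, bond orders sum to 1 (valence 4) → 3 H
  atom 11: C, bond orders sum to 4 (valence 4) → 0 H
  atom 12: C, bond orders sum to 3 (valence 4) → 1 H
  atom 13: C, bond orders sum to 4 (valence 4) → 0 H
  atom 14: O with explicit H count 0
  atom 15: C, bond orders sum to 1 (valence 4) → 3 H
  atom 16: C, bond orders sum to 3 (valence 4) → 1 H
  atom 17: C, bond orders sum to 4 (valence 4) → 0 H
  atom 18: F (halogen, monovalent) → 0 H
  atom 19: C, bond orders sum to 4 (valence 4) → 0 H
  atom 20: C, bond orders sum to 4 (valence 4) → 0 H
  atom 21: O, bond orders sum to 2 (valence 2) → 0 H
  atom 22: O, bond orders sum to 2 (valence 2) → 0 H
  atom 23: C, bond orders sum to 1 (valence 4) → 3 H
Totals → C:16, H:21, F:1, O:6.
In Hill order: C16H21FO6.

C16H21FO6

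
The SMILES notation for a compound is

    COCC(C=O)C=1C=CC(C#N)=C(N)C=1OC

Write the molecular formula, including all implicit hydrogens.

C12H14N2O3

Walk through each heavy atom and fill implicit hydrogens from standard valence (C 4, N 3, O 2, S 2, halogen 1):
  atom 1: C, bond orders sum to 1 (valence 4) → 3 H
  atom 2: O, bond orders sum to 2 (valence 2) → 0 H
  atom 3: C, bond orders sum to 2 (valence 4) → 2 H
  atom 4: C, bond orders sum to 3 (valence 4) → 1 H
  atom 5: C, bond orders sum to 3 (valence 4) → 1 H
  atom 6: O, bond orders sum to 2 (valence 2) → 0 H
  atom 7: C, bond orders sum to 4 (valence 4) → 0 H
  atom 8: C, bond orders sum to 3 (valence 4) → 1 H
  atom 9: C, bond orders sum to 3 (valence 4) → 1 H
  atom 10: C, bond orders sum to 4 (valence 4) → 0 H
  atom 11: C, bond orders sum to 4 (valence 4) → 0 H
  atom 12: N, bond orders sum to 3 (valence 3) → 0 H
  atom 13: C, bond orders sum to 4 (valence 4) → 0 H
  atom 14: N, bond orders sum to 1 (valence 3) → 2 H
  atom 15: C, bond orders sum to 4 (valence 4) → 0 H
  atom 16: O, bond orders sum to 2 (valence 2) → 0 H
  atom 17: C, bond orders sum to 1 (valence 4) → 3 H
Totals → C:12, H:14, N:2, O:3.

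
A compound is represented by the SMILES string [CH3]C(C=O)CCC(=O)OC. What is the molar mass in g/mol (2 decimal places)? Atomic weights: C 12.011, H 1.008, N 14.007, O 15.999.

First, the molecular formula is C7H12O3 (counting implicit H from valence).
  C: 7 × 12.011 = 84.077
  H: 12 × 1.008 = 12.096
  O: 3 × 15.999 = 47.997
Sum: 7×12.011 + 12×1.008 + 3×15.999 = 144.170 → 144.17 g/mol.

144.17 g/mol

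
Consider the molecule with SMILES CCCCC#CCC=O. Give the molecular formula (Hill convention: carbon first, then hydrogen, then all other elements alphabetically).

Walk through each heavy atom and fill implicit hydrogens from standard valence (C 4, N 3, O 2, S 2, halogen 1):
  atom 1: C, bond orders sum to 1 (valence 4) → 3 H
  atom 2: C, bond orders sum to 2 (valence 4) → 2 H
  atom 3: C, bond orders sum to 2 (valence 4) → 2 H
  atom 4: C, bond orders sum to 2 (valence 4) → 2 H
  atom 5: C, bond orders sum to 4 (valence 4) → 0 H
  atom 6: C, bond orders sum to 4 (valence 4) → 0 H
  atom 7: C, bond orders sum to 2 (valence 4) → 2 H
  atom 8: C, bond orders sum to 3 (valence 4) → 1 H
  atom 9: O, bond orders sum to 2 (valence 2) → 0 H
Totals → C:8, H:12, O:1.
In Hill order: C8H12O.

C8H12O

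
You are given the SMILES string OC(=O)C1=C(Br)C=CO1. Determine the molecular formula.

C5H3BrO3

Walk through each heavy atom and fill implicit hydrogens from standard valence (C 4, N 3, O 2, S 2, halogen 1):
  atom 1: O, bond orders sum to 1 (valence 2) → 1 H
  atom 2: C, bond orders sum to 4 (valence 4) → 0 H
  atom 3: O, bond orders sum to 2 (valence 2) → 0 H
  atom 4: C, bond orders sum to 4 (valence 4) → 0 H
  atom 5: C, bond orders sum to 4 (valence 4) → 0 H
  atom 6: Br (halogen, monovalent) → 0 H
  atom 7: C, bond orders sum to 3 (valence 4) → 1 H
  atom 8: C, bond orders sum to 3 (valence 4) → 1 H
  atom 9: O, bond orders sum to 2 (valence 2) → 0 H
Totals → C:5, H:3, Br:1, O:3.
In Hill order: C5H3BrO3.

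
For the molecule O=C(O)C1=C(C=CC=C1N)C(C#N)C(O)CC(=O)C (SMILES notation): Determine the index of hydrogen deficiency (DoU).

Degree of unsaturation = (number of rings) + (number of π bonds).
Ring closures in the SMILES: 1.
π bonds: 5 double bonds (each 1 DoU), 1 triple bond (each 2 DoU) → 7 DoU from unsaturation.
Total DoU = 1 + 7 = 8.

8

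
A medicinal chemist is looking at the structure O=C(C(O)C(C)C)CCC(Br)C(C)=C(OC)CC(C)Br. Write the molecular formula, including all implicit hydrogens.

Walk through each heavy atom and fill implicit hydrogens from standard valence (C 4, N 3, O 2, S 2, halogen 1):
  atom 1: O, bond orders sum to 2 (valence 2) → 0 H
  atom 2: C, bond orders sum to 4 (valence 4) → 0 H
  atom 3: C, bond orders sum to 3 (valence 4) → 1 H
  atom 4: O, bond orders sum to 1 (valence 2) → 1 H
  atom 5: C, bond orders sum to 3 (valence 4) → 1 H
  atom 6: C, bond orders sum to 1 (valence 4) → 3 H
  atom 7: C, bond orders sum to 1 (valence 4) → 3 H
  atom 8: C, bond orders sum to 2 (valence 4) → 2 H
  atom 9: C, bond orders sum to 2 (valence 4) → 2 H
  atom 10: C, bond orders sum to 3 (valence 4) → 1 H
  atom 11: Br (halogen, monovalent) → 0 H
  atom 12: C, bond orders sum to 4 (valence 4) → 0 H
  atom 13: C, bond orders sum to 1 (valence 4) → 3 H
  atom 14: C, bond orders sum to 4 (valence 4) → 0 H
  atom 15: O, bond orders sum to 2 (valence 2) → 0 H
  atom 16: C, bond orders sum to 1 (valence 4) → 3 H
  atom 17: C, bond orders sum to 2 (valence 4) → 2 H
  atom 18: C, bond orders sum to 3 (valence 4) → 1 H
  atom 19: C, bond orders sum to 1 (valence 4) → 3 H
  atom 20: Br (halogen, monovalent) → 0 H
Totals → C:15, H:26, Br:2, O:3.

C15H26Br2O3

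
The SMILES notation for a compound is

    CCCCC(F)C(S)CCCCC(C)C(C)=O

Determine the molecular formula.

C14H27FOS

Walk through each heavy atom and fill implicit hydrogens from standard valence (C 4, N 3, O 2, S 2, halogen 1):
  atom 1: C, bond orders sum to 1 (valence 4) → 3 H
  atom 2: C, bond orders sum to 2 (valence 4) → 2 H
  atom 3: C, bond orders sum to 2 (valence 4) → 2 H
  atom 4: C, bond orders sum to 2 (valence 4) → 2 H
  atom 5: C, bond orders sum to 3 (valence 4) → 1 H
  atom 6: F (halogen, monovalent) → 0 H
  atom 7: C, bond orders sum to 3 (valence 4) → 1 H
  atom 8: S, bond orders sum to 1 (valence 2) → 1 H
  atom 9: C, bond orders sum to 2 (valence 4) → 2 H
  atom 10: C, bond orders sum to 2 (valence 4) → 2 H
  atom 11: C, bond orders sum to 2 (valence 4) → 2 H
  atom 12: C, bond orders sum to 2 (valence 4) → 2 H
  atom 13: C, bond orders sum to 3 (valence 4) → 1 H
  atom 14: C, bond orders sum to 1 (valence 4) → 3 H
  atom 15: C, bond orders sum to 4 (valence 4) → 0 H
  atom 16: C, bond orders sum to 1 (valence 4) → 3 H
  atom 17: O, bond orders sum to 2 (valence 2) → 0 H
Totals → C:14, H:27, F:1, O:1, S:1.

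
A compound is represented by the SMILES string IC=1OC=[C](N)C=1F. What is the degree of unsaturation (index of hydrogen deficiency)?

3

Degree of unsaturation = (number of rings) + (number of π bonds).
Ring closures in the SMILES: 1.
π bonds: 2 double bonds (each 1 DoU) → 2 DoU from unsaturation.
Total DoU = 1 + 2 = 3.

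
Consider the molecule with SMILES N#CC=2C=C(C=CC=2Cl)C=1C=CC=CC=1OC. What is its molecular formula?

Walk through each heavy atom and fill implicit hydrogens from standard valence (C 4, N 3, O 2, S 2, halogen 1):
  atom 1: N, bond orders sum to 3 (valence 3) → 0 H
  atom 2: C, bond orders sum to 4 (valence 4) → 0 H
  atom 3: C, bond orders sum to 4 (valence 4) → 0 H
  atom 4: C, bond orders sum to 3 (valence 4) → 1 H
  atom 5: C, bond orders sum to 4 (valence 4) → 0 H
  atom 6: C, bond orders sum to 3 (valence 4) → 1 H
  atom 7: C, bond orders sum to 3 (valence 4) → 1 H
  atom 8: C, bond orders sum to 4 (valence 4) → 0 H
  atom 9: Cl (halogen, monovalent) → 0 H
  atom 10: C, bond orders sum to 4 (valence 4) → 0 H
  atom 11: C, bond orders sum to 3 (valence 4) → 1 H
  atom 12: C, bond orders sum to 3 (valence 4) → 1 H
  atom 13: C, bond orders sum to 3 (valence 4) → 1 H
  atom 14: C, bond orders sum to 3 (valence 4) → 1 H
  atom 15: C, bond orders sum to 4 (valence 4) → 0 H
  atom 16: O, bond orders sum to 2 (valence 2) → 0 H
  atom 17: C, bond orders sum to 1 (valence 4) → 3 H
Totals → C:14, H:10, Cl:1, N:1, O:1.
In Hill order: C14H10ClNO.

C14H10ClNO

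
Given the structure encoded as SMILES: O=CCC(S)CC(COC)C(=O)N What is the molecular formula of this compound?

C8H15NO3S

Walk through each heavy atom and fill implicit hydrogens from standard valence (C 4, N 3, O 2, S 2, halogen 1):
  atom 1: O, bond orders sum to 2 (valence 2) → 0 H
  atom 2: C, bond orders sum to 3 (valence 4) → 1 H
  atom 3: C, bond orders sum to 2 (valence 4) → 2 H
  atom 4: C, bond orders sum to 3 (valence 4) → 1 H
  atom 5: S, bond orders sum to 1 (valence 2) → 1 H
  atom 6: C, bond orders sum to 2 (valence 4) → 2 H
  atom 7: C, bond orders sum to 3 (valence 4) → 1 H
  atom 8: C, bond orders sum to 2 (valence 4) → 2 H
  atom 9: O, bond orders sum to 2 (valence 2) → 0 H
  atom 10: C, bond orders sum to 1 (valence 4) → 3 H
  atom 11: C, bond orders sum to 4 (valence 4) → 0 H
  atom 12: O, bond orders sum to 2 (valence 2) → 0 H
  atom 13: N, bond orders sum to 1 (valence 3) → 2 H
Totals → C:8, H:15, N:1, O:3, S:1.
In Hill order: C8H15NO3S.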